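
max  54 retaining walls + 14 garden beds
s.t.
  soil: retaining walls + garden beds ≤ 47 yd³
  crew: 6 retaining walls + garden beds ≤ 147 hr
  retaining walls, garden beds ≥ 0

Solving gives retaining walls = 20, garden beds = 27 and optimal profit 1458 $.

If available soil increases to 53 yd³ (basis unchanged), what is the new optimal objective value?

At the optimum: soil uses 47 of 47 (binding); crew uses 147 of 147 (binding).
The binding rows give the dual system: 1·y_soil + 6·y_crew = 54 and 1·y_soil + 1·y_crew = 14.
→ y_soil = 6 and y_crew = 8.
Δz = y_soil·Δb = 6 × (6) = 36, so new z* = 1458 + 36 = 1494.

1494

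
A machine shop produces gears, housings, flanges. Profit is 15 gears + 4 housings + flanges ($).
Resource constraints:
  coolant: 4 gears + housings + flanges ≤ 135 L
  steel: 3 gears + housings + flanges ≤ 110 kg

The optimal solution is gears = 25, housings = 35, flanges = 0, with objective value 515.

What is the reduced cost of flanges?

Both coolant and steel are binding at x*.
Dual feasibility on the basic columns requires 4·y_coolant + 3·y_steel = 15, 1·y_coolant + 1·y_steel = 4.
Solving: y_coolant = 3, y_steel = 1.
Reduced cost of flanges: c₃ − yᵀa₃ = 1 − (3·1 + 1·1) = 1 − 4 = -3.

-3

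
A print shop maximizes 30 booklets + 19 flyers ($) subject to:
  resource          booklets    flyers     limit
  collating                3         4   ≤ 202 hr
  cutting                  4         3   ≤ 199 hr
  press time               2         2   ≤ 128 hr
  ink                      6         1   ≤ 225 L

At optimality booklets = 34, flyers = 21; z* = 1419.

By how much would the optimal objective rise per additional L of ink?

Binding: cutting and ink. Non-binding: collating (16 unused), press time (18 unused).
Since collating, press time are not tight, their duals are 0.
Dual feasibility on the basic columns requires 4·y_cutting + 6·y_ink = 30, 3·y_cutting + 1·y_ink = 19.
→ y_cutting = 6 and y_ink = 1.
Shadow price of ink = 1.

1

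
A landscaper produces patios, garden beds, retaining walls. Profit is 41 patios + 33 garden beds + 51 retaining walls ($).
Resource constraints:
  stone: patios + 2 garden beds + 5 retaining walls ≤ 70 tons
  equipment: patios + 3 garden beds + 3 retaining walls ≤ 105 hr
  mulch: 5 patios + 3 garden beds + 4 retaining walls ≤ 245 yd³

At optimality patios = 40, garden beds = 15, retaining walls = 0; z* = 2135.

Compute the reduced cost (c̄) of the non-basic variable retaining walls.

-7

At the optimum: stone uses 70 of 70 (binding); equipment uses 85 of 105 (slack = 20); mulch uses 245 of 245 (binding).
Slack constraints have shadow price 0 (complementary slackness).
Dual feasibility on the basic columns requires 1·y_stone + 5·y_mulch = 41, 2·y_stone + 3·y_mulch = 33.
This yields shadow prices y_stone = 6, y_mulch = 7.
Reduced cost of retaining walls: c₃ − yᵀa₃ = 51 − (6·5 + 7·4) = 51 − 58 = -7.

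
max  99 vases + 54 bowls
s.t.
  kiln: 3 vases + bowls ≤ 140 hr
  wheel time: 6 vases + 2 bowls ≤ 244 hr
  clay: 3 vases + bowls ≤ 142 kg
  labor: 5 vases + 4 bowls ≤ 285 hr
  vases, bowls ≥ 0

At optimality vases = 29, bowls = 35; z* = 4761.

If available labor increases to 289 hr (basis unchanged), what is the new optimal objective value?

Check each constraint at x*: kiln 122/140 (slack 18); wheel time 244/244 (tight); clay 122/142 (slack 20); labor 285/285 (tight).
Since kiln, clay are not tight, their duals are 0.
Dual feasibility on the basic columns requires 6·y_wheel time + 5·y_labor = 99, 2·y_wheel time + 4·y_labor = 54.
Solving: y_wheel time = 9, y_labor = 9.
Δz = y_labor·Δb = 9 × (4) = 36, so new z* = 4761 + 36 = 4797.

4797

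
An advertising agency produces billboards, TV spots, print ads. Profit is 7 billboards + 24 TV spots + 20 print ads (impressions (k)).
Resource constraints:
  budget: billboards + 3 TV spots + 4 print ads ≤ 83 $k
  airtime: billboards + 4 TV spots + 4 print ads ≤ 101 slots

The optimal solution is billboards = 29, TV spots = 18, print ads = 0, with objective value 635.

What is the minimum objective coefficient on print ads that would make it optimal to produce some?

At the optimum: budget uses 83 of 83 (binding); airtime uses 101 of 101 (binding).
From A_Bᵀ y = c: 1·y_budget + 1·y_airtime = 7; 3·y_budget + 4·y_airtime = 24.
Solving: y_budget = 4, y_airtime = 3.
print ads enters the basis when its profit ≥ yᵀa₃ = 4·4 + 3·4 = 28.

28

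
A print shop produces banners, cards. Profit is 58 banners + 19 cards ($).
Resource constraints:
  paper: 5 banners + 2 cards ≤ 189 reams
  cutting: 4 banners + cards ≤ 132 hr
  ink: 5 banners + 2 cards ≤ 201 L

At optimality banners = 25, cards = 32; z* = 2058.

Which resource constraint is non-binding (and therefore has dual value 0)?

ink

paper: 189/189 (binding)
cutting: 132/132 (binding)
ink: 189/201 (slack 12)
By complementary slackness, a constraint with positive slack has shadow price 0 → ink.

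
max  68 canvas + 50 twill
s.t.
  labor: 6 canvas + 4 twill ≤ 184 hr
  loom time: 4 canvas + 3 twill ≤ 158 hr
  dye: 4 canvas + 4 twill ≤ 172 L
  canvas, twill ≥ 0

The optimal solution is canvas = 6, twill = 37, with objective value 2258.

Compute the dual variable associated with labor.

Check each constraint at x*: labor 184/184 (tight); loom time 135/158 (slack 23); dye 172/172 (tight).
Since loom time is not tight, its dual is 0.
The binding rows give the dual system: 6·y_labor + 4·y_dye = 68 and 4·y_labor + 4·y_dye = 50.
This yields shadow prices y_labor = 9, y_dye = 3.5.
Shadow price of labor = 9.

9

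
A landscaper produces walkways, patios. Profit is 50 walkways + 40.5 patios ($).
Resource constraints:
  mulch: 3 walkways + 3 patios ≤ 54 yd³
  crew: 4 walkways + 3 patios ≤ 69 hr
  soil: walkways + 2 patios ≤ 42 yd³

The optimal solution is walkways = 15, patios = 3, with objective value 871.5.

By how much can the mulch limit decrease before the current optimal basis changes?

Binding constraints: mulch, crew. The basis is B = [[3,3],[4,3]] with det -3.
Per unit decrease in mulch, x* moves by d = (1, -1.3333).
The basis stays optimal until patios reaches 0; allowable decrease = 2.25 yd³.

2.25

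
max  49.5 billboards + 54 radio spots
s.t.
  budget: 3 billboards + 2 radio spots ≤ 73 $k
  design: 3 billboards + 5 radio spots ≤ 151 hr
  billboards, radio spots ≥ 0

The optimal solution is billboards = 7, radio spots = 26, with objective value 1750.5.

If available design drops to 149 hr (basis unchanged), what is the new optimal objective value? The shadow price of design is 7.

1736.5

Δb = -2, so new z* = 1750.5 + (7)·(-2) = 1750.5 − 14 = 1736.5.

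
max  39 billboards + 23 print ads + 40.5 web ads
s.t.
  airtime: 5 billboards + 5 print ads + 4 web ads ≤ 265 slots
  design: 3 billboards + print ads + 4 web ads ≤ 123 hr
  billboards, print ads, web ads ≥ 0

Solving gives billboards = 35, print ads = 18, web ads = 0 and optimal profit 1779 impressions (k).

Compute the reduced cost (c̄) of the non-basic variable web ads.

-3.5

Both airtime and design are binding at x*.
The binding rows give the dual system: 5·y_airtime + 3·y_design = 39 and 5·y_airtime + 1·y_design = 23.
This yields shadow prices y_airtime = 3, y_design = 8.
Reduced cost of web ads: c₃ − yᵀa₃ = 40.5 − (3·4 + 8·4) = 40.5 − 44 = -3.5.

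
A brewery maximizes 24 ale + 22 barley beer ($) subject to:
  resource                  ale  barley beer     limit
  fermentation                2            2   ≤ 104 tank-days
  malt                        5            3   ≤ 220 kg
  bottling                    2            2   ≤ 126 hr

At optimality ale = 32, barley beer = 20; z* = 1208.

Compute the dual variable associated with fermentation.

9.5

Check each constraint at x*: fermentation 104/104 (tight); malt 220/220 (tight); bottling 104/126 (slack 22).
By complementary slackness, y = 0 for the non-binding constraint.
Dual feasibility on the basic columns requires 2·y_fermentation + 5·y_malt = 24, 2·y_fermentation + 3·y_malt = 22.
Solving: y_fermentation = 9.5, y_malt = 1.
Shadow price of fermentation = 9.5.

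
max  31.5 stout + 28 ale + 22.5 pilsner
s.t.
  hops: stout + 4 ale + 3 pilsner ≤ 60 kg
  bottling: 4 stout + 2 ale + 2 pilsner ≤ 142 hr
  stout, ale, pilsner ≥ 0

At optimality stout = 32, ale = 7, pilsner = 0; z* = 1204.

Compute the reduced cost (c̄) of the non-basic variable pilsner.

Both hops and bottling are binding at x*.
The binding rows give the dual system: 1·y_hops + 4·y_bottling = 31.5 and 4·y_hops + 2·y_bottling = 28.
Solving: y_hops = 3.5, y_bottling = 7.
Reduced cost of pilsner: c₃ − yᵀa₃ = 22.5 − (3.5·3 + 7·2) = 22.5 − 24.5 = -2.

-2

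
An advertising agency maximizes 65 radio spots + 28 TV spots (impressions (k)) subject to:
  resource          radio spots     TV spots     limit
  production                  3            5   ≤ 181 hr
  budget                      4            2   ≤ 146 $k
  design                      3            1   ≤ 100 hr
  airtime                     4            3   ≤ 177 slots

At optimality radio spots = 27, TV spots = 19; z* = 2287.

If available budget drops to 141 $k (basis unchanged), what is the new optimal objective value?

2239.5

Binding: budget and design. Non-binding: production (5 unused), airtime (12 unused).
Since production, airtime are not tight, their duals are 0.
Dual feasibility on the basic columns requires 4·y_budget + 3·y_design = 65, 2·y_budget + 1·y_design = 28.
This yields shadow prices y_budget = 9.5, y_design = 9.
Δz = y_budget·Δb = 9.5 × (-5) = -47.5, so new z* = 2287 − 47.5 = 2239.5.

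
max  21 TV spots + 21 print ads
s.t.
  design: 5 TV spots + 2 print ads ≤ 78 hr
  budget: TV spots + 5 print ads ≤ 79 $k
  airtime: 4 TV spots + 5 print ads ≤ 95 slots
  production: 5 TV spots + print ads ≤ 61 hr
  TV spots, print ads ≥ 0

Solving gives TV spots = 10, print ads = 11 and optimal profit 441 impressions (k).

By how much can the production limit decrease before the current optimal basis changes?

Binding constraints: airtime, production. The basis is B = [[4,5],[5,1]] with det -21.
Per unit decrease in production, x* moves by d = (-0.2381, 0.1905).
The basis stays optimal until budget becomes binding; allowable decrease = 19.6 hr.

19.6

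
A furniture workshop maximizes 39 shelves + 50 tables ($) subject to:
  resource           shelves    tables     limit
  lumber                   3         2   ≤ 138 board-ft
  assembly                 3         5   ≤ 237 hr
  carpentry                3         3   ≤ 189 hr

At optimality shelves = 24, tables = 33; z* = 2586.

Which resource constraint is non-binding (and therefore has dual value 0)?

lumber: 138/138 (binding)
assembly: 237/237 (binding)
carpentry: 171/189 (slack 18)
By complementary slackness, a constraint with positive slack has shadow price 0 → carpentry.

carpentry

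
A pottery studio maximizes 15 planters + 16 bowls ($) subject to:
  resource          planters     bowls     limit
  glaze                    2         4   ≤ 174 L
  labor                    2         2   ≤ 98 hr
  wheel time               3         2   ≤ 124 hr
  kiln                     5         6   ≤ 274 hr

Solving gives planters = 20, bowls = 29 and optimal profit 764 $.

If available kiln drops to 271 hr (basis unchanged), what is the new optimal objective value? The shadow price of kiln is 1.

Δb = -3, so new z* = 764 + (1)·(-3) = 764 − 3 = 761.

761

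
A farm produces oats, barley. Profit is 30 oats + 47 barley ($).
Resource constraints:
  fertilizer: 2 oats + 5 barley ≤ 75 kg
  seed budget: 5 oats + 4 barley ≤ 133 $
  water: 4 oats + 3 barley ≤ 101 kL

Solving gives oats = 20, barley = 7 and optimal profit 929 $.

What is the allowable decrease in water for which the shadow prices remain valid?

Binding constraints: fertilizer, water. The basis is B = [[2,5],[4,3]] with det -14.
Per unit decrease in water, x* moves by d = (-0.3571, 0.1429).
The basis stays optimal until oats reaches 0; allowable decrease = 56 kL.

56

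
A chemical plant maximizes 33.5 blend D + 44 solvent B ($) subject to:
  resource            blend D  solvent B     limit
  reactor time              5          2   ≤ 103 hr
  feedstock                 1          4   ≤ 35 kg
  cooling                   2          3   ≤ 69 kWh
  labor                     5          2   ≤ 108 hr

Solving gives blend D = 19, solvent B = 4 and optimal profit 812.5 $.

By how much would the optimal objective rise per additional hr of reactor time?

Check each constraint at x*: reactor time 103/103 (tight); feedstock 35/35 (tight); cooling 50/69 (slack 19); labor 103/108 (slack 5).
Since cooling, labor are not tight, their duals are 0.
Dual feasibility on the basic columns requires 5·y_reactor time + 1·y_feedstock = 33.5, 2·y_reactor time + 4·y_feedstock = 44.
This yields shadow prices y_reactor time = 5, y_feedstock = 8.5.
Shadow price of reactor time = 5.

5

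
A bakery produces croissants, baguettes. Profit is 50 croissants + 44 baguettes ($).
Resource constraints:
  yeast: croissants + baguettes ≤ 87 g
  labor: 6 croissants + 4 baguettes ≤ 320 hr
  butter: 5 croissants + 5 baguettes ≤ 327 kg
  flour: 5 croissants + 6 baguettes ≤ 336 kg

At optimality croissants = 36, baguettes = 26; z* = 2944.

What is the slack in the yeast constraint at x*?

yeast used = 1·36 + 1·26 = 62; slack = 87 − 62 = 25.

25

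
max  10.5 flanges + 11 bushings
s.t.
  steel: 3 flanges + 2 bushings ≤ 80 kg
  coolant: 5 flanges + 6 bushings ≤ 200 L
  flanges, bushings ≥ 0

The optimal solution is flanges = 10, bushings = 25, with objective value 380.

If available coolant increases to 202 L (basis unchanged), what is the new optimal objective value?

383

Both steel and coolant are binding at x*.
The binding rows give the dual system: 3·y_steel + 5·y_coolant = 10.5 and 2·y_steel + 6·y_coolant = 11.
→ y_steel = 1 and y_coolant = 1.5.
Δz = y_coolant·Δb = 1.5 × (2) = 3, so new z* = 380 + 3 = 383.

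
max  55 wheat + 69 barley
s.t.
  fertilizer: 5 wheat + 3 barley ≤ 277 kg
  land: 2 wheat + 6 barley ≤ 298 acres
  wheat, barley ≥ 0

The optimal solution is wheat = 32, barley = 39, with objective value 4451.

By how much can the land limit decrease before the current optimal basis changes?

Binding constraints: fertilizer, land. The basis is B = [[5,3],[2,6]] with det 24.
Per unit decrease in land, x* moves by d = (0.125, -0.2083).
The basis stays optimal until barley reaches 0; allowable decrease = 187.2 acres.

187.2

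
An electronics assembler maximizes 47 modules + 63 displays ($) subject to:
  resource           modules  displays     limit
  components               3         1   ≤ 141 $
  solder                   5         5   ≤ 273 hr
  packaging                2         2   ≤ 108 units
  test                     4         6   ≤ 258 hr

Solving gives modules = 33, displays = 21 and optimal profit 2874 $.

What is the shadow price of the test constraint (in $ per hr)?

8

Check each constraint at x*: components 120/141 (slack 21); solder 270/273 (slack 3); packaging 108/108 (tight); test 258/258 (tight).
Slack constraints have shadow price 0 (complementary slackness).
The binding rows give the dual system: 2·y_packaging + 4·y_test = 47 and 2·y_packaging + 6·y_test = 63.
Solving: y_packaging = 7.5, y_test = 8.
Shadow price of test = 8.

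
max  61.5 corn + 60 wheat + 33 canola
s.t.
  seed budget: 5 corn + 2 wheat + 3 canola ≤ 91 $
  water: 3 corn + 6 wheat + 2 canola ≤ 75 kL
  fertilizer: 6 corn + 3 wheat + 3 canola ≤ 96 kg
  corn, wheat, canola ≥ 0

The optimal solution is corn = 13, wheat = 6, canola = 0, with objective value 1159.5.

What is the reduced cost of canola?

-1

At the optimum: seed budget uses 77 of 91 (slack = 14); water uses 75 of 75 (binding); fertilizer uses 96 of 96 (binding).
By complementary slackness, y = 0 for the non-binding constraint.
The binding rows give the dual system: 3·y_water + 6·y_fertilizer = 61.5 and 6·y_water + 3·y_fertilizer = 60.
Solving: y_water = 6.5, y_fertilizer = 7.
Reduced cost of canola: c₃ − yᵀa₃ = 33 − (6.5·2 + 7·3) = 33 − 34 = -1.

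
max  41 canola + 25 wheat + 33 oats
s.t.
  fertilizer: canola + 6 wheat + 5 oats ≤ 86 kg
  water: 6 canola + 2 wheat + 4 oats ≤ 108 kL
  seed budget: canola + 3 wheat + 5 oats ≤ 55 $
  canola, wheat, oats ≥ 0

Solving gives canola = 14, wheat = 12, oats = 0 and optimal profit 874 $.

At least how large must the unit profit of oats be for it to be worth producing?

36

At the optimum: fertilizer uses 86 of 86 (binding); water uses 108 of 108 (binding); seed budget uses 50 of 55 (slack = 5).
Since seed budget is not tight, its dual is 0.
The binding rows give the dual system: 1·y_fertilizer + 6·y_water = 41 and 6·y_fertilizer + 2·y_water = 25.
This yields shadow prices y_fertilizer = 2, y_water = 6.5.
oats enters the basis when its profit ≥ yᵀa₃ = 2·5 + 6.5·4 = 36.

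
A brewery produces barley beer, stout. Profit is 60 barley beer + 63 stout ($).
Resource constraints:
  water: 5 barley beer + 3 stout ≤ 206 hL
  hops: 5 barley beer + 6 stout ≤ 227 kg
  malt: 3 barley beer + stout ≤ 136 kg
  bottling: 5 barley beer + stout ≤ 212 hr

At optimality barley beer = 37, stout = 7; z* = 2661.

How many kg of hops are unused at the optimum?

hops used = 5·37 + 6·7 = 227; slack = 227 − 227 = 0.

0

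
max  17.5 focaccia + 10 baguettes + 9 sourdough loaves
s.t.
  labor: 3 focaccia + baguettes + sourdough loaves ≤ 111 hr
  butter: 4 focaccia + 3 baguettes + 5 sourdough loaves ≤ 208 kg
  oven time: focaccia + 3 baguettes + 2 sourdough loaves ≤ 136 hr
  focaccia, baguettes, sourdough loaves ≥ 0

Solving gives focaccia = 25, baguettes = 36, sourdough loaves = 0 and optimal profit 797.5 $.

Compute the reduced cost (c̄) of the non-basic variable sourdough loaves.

-6

Binding: labor and butter. Non-binding: oven time (3 unused).
Since oven time is not tight, its dual is 0.
Dual feasibility on the basic columns requires 3·y_labor + 4·y_butter = 17.5, 1·y_labor + 3·y_butter = 10.
This yields shadow prices y_labor = 2.5, y_butter = 2.5.
Reduced cost of sourdough loaves: c₃ − yᵀa₃ = 9 − (2.5·1 + 2.5·5) = 9 − 15 = -6.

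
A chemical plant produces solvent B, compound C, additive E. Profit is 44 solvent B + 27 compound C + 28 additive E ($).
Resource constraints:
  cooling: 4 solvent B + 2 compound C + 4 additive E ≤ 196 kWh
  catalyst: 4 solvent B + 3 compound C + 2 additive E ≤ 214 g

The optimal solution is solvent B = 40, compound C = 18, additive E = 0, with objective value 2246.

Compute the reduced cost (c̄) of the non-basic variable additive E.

Both cooling and catalyst are binding at x*.
The binding rows give the dual system: 4·y_cooling + 4·y_catalyst = 44 and 2·y_cooling + 3·y_catalyst = 27.
→ y_cooling = 6 and y_catalyst = 5.
Reduced cost of additive E: c₃ − yᵀa₃ = 28 − (6·4 + 5·2) = 28 − 34 = -6.

-6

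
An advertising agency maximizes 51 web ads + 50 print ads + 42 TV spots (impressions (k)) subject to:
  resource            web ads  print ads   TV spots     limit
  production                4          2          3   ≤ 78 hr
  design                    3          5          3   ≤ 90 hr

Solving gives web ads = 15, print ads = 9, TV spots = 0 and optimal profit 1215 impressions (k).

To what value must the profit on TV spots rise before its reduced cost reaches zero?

43.5

Both production and design are binding at x*.
From A_Bᵀ y = c: 4·y_production + 3·y_design = 51; 2·y_production + 5·y_design = 50.
This yields shadow prices y_production = 7.5, y_design = 7.
TV spots enters the basis when its profit ≥ yᵀa₃ = 7.5·3 + 7·3 = 43.5.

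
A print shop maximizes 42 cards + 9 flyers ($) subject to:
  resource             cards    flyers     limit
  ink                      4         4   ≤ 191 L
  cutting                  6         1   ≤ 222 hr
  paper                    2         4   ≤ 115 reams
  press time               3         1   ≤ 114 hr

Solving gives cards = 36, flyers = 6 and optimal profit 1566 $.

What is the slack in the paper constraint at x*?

19

paper used = 2·36 + 4·6 = 96; slack = 115 − 96 = 19.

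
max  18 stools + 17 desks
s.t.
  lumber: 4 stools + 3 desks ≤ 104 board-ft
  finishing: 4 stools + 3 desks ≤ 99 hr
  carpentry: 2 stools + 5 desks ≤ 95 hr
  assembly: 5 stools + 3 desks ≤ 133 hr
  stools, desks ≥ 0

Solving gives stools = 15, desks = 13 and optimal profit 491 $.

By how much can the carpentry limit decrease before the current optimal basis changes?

45.5

Binding constraints: finishing, carpentry. The basis is B = [[4,3],[2,5]] with det 14.
Per unit decrease in carpentry, x* moves by d = (0.2143, -0.2857).
The basis stays optimal until desks reaches 0; allowable decrease = 45.5 hr.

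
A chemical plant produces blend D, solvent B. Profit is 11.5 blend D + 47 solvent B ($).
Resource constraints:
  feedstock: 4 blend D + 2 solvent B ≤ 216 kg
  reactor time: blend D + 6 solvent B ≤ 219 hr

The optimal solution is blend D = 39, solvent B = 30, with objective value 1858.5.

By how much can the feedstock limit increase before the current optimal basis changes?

Binding constraints: feedstock, reactor time. The basis is B = [[4,2],[1,6]] with det 22.
Per unit increase in feedstock, x* moves by d = (0.2727, -0.0455).
The basis stays optimal until solvent B reaches 0; allowable increase = 660 kg.

660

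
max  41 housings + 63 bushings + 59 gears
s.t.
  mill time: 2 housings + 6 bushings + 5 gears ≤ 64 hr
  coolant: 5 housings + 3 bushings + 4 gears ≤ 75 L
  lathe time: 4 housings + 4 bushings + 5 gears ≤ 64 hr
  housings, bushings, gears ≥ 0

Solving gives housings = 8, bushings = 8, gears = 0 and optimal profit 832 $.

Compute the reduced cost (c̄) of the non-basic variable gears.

Binding: mill time and lathe time. Non-binding: coolant (11 unused).
By complementary slackness, y = 0 for the non-binding constraint.
Dual feasibility on the basic columns requires 2·y_mill time + 4·y_lathe time = 41, 6·y_mill time + 4·y_lathe time = 63.
→ y_mill time = 5.5 and y_lathe time = 7.5.
Reduced cost of gears: c₃ − yᵀa₃ = 59 − (5.5·5 + 7.5·5) = 59 − 65 = -6.

-6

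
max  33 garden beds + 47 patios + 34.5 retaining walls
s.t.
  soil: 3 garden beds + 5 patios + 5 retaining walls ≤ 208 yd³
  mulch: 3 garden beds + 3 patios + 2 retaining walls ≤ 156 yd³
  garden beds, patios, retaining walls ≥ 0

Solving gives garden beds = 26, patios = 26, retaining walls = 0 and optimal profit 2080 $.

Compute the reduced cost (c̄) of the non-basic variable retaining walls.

-8.5

Both soil and mulch are binding at x*.
The binding rows give the dual system: 3·y_soil + 3·y_mulch = 33 and 5·y_soil + 3·y_mulch = 47.
Solving: y_soil = 7, y_mulch = 4.
Reduced cost of retaining walls: c₃ − yᵀa₃ = 34.5 − (7·5 + 4·2) = 34.5 − 43 = -8.5.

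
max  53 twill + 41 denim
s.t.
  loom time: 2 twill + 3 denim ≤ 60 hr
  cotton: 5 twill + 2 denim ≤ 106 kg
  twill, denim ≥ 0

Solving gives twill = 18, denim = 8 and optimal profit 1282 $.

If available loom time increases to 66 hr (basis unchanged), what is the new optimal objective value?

Both loom time and cotton are binding at x*.
The binding rows give the dual system: 2·y_loom time + 5·y_cotton = 53 and 3·y_loom time + 2·y_cotton = 41.
This yields shadow prices y_loom time = 9, y_cotton = 7.
Δz = y_loom time·Δb = 9 × (6) = 54, so new z* = 1282 + 54 = 1336.

1336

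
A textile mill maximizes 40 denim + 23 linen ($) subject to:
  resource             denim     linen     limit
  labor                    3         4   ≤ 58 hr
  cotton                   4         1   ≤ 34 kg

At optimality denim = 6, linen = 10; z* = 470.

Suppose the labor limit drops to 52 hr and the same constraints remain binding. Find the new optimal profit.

Both labor and cotton are binding at x*.
From A_Bᵀ y = c: 3·y_labor + 4·y_cotton = 40; 4·y_labor + 1·y_cotton = 23.
This yields shadow prices y_labor = 4, y_cotton = 7.
Δz = y_labor·Δb = 4 × (-6) = -24, so new z* = 470 − 24 = 446.

446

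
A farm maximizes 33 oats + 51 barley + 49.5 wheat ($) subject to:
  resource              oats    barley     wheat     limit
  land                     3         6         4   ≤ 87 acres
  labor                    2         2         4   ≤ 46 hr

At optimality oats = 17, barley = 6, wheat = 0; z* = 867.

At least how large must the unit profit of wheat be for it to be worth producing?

Both land and labor are binding at x*.
From A_Bᵀ y = c: 3·y_land + 2·y_labor = 33; 6·y_land + 2·y_labor = 51.
Solving: y_land = 6, y_labor = 7.5.
wheat enters the basis when its profit ≥ yᵀa₃ = 6·4 + 7.5·4 = 54.

54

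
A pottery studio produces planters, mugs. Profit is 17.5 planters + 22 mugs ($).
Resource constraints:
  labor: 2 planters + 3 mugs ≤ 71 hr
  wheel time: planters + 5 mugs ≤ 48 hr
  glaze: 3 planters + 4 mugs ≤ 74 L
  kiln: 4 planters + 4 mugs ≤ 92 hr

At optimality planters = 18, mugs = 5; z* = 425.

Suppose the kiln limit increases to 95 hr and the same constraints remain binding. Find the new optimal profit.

Check each constraint at x*: labor 51/71 (slack 20); wheel time 43/48 (slack 5); glaze 74/74 (tight); kiln 92/92 (tight).
By complementary slackness, y = 0 for the non-binding constraints.
Dual feasibility on the basic columns requires 3·y_glaze + 4·y_kiln = 17.5, 4·y_glaze + 4·y_kiln = 22.
This yields shadow prices y_glaze = 4.5, y_kiln = 1.
Δz = y_kiln·Δb = 1 × (3) = 3, so new z* = 425 + 3 = 428.

428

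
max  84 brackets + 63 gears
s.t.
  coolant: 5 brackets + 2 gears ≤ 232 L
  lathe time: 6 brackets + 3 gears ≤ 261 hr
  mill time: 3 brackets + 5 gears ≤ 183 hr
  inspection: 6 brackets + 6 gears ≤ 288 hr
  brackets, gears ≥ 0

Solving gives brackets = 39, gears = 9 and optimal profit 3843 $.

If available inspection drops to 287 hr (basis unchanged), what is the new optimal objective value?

Check each constraint at x*: coolant 213/232 (slack 19); lathe time 261/261 (tight); mill time 162/183 (slack 21); inspection 288/288 (tight).
Since coolant, mill time are not tight, their duals are 0.
From A_Bᵀ y = c: 6·y_lathe time + 6·y_inspection = 84; 3·y_lathe time + 6·y_inspection = 63.
Solving: y_lathe time = 7, y_inspection = 7.
Δz = y_inspection·Δb = 7 × (-1) = -7, so new z* = 3843 − 7 = 3836.

3836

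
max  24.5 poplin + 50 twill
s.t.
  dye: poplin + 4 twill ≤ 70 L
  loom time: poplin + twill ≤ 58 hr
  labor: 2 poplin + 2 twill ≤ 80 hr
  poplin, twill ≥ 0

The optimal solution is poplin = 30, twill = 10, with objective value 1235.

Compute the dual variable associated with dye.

At the optimum: dye uses 70 of 70 (binding); loom time uses 40 of 58 (slack = 18); labor uses 80 of 80 (binding).
Slack constraints have shadow price 0 (complementary slackness).
The binding rows give the dual system: 1·y_dye + 2·y_labor = 24.5 and 4·y_dye + 2·y_labor = 50.
This yields shadow prices y_dye = 8.5, y_labor = 8.
Shadow price of dye = 8.5.

8.5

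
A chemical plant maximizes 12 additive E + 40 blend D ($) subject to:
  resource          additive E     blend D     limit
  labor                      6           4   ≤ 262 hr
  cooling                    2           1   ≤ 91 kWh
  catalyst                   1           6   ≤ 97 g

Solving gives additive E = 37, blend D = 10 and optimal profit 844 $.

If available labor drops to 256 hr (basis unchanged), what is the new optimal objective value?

838

At the optimum: labor uses 262 of 262 (binding); cooling uses 84 of 91 (slack = 7); catalyst uses 97 of 97 (binding).
Slack constraints have shadow price 0 (complementary slackness).
Dual feasibility on the basic columns requires 6·y_labor + 1·y_catalyst = 12, 4·y_labor + 6·y_catalyst = 40.
→ y_labor = 1 and y_catalyst = 6.
Δz = y_labor·Δb = 1 × (-6) = -6, so new z* = 844 − 6 = 838.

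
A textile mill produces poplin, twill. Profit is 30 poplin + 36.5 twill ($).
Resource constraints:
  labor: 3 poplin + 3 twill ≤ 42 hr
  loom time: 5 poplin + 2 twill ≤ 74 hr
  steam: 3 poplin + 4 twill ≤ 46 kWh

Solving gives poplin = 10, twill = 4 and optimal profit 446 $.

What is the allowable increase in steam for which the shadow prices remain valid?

Binding constraints: labor, steam. The basis is B = [[3,3],[3,4]] with det 3.
Per unit increase in steam, x* moves by d = (-1, 1).
The basis stays optimal until poplin reaches 0; allowable increase = 10 kWh.

10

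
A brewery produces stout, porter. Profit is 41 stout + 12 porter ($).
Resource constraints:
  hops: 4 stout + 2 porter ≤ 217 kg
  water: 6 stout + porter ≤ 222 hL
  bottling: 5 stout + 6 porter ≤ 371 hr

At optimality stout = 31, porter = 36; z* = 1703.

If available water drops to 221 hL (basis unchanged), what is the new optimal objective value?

1697

Binding: water and bottling. Non-binding: hops (21 unused).
Slack constraints have shadow price 0 (complementary slackness).
Dual feasibility on the basic columns requires 6·y_water + 5·y_bottling = 41, 1·y_water + 6·y_bottling = 12.
→ y_water = 6 and y_bottling = 1.
Δz = y_water·Δb = 6 × (-1) = -6, so new z* = 1703 − 6 = 1697.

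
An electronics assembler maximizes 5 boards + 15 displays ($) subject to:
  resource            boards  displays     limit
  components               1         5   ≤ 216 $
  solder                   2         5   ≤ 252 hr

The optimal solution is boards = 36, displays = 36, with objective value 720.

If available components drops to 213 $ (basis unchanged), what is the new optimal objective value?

717

Both components and solder are binding at x*.
From A_Bᵀ y = c: 1·y_components + 2·y_solder = 5; 5·y_components + 5·y_solder = 15.
→ y_components = 1 and y_solder = 2.
Δz = y_components·Δb = 1 × (-3) = -3, so new z* = 720 − 3 = 717.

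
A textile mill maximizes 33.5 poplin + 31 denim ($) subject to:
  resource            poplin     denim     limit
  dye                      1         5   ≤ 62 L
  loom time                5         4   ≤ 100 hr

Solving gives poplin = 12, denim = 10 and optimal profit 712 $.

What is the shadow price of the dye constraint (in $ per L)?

Both dye and loom time are binding at x*.
The binding rows give the dual system: 1·y_dye + 5·y_loom time = 33.5 and 5·y_dye + 4·y_loom time = 31.
→ y_dye = 1 and y_loom time = 6.5.
Shadow price of dye = 1.

1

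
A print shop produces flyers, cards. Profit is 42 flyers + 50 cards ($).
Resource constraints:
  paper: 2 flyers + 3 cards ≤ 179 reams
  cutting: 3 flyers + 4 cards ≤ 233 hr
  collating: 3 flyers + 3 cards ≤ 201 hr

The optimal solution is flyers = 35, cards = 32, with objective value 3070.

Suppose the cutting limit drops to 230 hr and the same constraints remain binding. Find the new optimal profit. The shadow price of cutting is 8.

3046

Δb = -3, so new z* = 3070 + (8)·(-3) = 3070 − 24 = 3046.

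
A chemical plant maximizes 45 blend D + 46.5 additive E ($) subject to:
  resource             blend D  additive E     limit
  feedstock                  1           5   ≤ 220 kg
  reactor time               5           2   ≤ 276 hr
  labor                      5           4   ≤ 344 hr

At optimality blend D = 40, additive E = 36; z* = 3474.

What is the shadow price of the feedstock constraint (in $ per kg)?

At the optimum: feedstock uses 220 of 220 (binding); reactor time uses 272 of 276 (slack = 4); labor uses 344 of 344 (binding).
By complementary slackness, y = 0 for the non-binding constraint.
Dual feasibility on the basic columns requires 1·y_feedstock + 5·y_labor = 45, 5·y_feedstock + 4·y_labor = 46.5.
This yields shadow prices y_feedstock = 2.5, y_labor = 8.5.
Shadow price of feedstock = 2.5.

2.5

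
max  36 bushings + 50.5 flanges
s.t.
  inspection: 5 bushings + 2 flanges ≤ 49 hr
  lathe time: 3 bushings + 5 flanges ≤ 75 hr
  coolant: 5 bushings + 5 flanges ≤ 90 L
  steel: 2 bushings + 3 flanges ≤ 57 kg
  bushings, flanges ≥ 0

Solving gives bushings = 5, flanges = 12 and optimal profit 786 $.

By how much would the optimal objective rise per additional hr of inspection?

1.5

Binding: inspection and lathe time. Non-binding: coolant (5 unused), steel (11 unused).
By complementary slackness, y = 0 for the non-binding constraints.
The binding rows give the dual system: 5·y_inspection + 3·y_lathe time = 36 and 2·y_inspection + 5·y_lathe time = 50.5.
→ y_inspection = 1.5 and y_lathe time = 9.5.
Shadow price of inspection = 1.5.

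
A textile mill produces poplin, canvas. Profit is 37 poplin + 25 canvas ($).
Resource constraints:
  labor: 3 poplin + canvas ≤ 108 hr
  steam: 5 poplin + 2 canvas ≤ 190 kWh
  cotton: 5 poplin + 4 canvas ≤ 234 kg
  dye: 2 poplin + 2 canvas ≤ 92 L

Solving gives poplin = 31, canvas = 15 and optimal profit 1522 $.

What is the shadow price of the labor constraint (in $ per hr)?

At the optimum: labor uses 108 of 108 (binding); steam uses 185 of 190 (slack = 5); cotton uses 215 of 234 (slack = 19); dye uses 92 of 92 (binding).
Slack constraints have shadow price 0 (complementary slackness).
The binding rows give the dual system: 3·y_labor + 2·y_dye = 37 and 1·y_labor + 2·y_dye = 25.
→ y_labor = 6 and y_dye = 9.5.
Shadow price of labor = 6.

6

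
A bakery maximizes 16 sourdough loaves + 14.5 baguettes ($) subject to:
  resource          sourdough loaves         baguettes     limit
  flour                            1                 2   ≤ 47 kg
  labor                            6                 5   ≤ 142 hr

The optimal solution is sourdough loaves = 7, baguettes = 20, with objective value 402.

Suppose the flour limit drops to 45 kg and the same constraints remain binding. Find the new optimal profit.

At the optimum: flour uses 47 of 47 (binding); labor uses 142 of 142 (binding).
Dual feasibility on the basic columns requires 1·y_flour + 6·y_labor = 16, 2·y_flour + 5·y_labor = 14.5.
This yields shadow prices y_flour = 1, y_labor = 2.5.
Δz = y_flour·Δb = 1 × (-2) = -2, so new z* = 402 − 2 = 400.

400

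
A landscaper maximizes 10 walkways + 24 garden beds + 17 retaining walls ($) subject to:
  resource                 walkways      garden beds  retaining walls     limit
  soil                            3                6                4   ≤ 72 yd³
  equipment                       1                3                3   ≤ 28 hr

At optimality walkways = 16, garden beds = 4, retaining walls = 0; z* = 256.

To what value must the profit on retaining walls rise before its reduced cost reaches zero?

Check each constraint at x*: soil 72/72 (tight); equipment 28/28 (tight).
From A_Bᵀ y = c: 3·y_soil + 1·y_equipment = 10; 6·y_soil + 3·y_equipment = 24.
→ y_soil = 2 and y_equipment = 4.
retaining walls enters the basis when its profit ≥ yᵀa₃ = 2·4 + 4·3 = 20.

20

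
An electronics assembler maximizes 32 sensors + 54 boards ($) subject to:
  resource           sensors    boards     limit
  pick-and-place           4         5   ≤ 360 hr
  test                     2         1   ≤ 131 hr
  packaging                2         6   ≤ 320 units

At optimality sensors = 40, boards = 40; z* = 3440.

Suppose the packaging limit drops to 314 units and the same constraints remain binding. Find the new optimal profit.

3416

At the optimum: pick-and-place uses 360 of 360 (binding); test uses 120 of 131 (slack = 11); packaging uses 320 of 320 (binding).
By complementary slackness, y = 0 for the non-binding constraint.
Dual feasibility on the basic columns requires 4·y_pick-and-place + 2·y_packaging = 32, 5·y_pick-and-place + 6·y_packaging = 54.
Solving: y_pick-and-place = 6, y_packaging = 4.
Δz = y_packaging·Δb = 4 × (-6) = -24, so new z* = 3440 − 24 = 3416.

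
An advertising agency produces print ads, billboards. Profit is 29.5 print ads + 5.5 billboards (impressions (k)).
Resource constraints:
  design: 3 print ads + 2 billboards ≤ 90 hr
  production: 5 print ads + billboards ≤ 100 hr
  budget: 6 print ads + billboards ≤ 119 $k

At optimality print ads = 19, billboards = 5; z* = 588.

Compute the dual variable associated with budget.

Check each constraint at x*: design 67/90 (slack 23); production 100/100 (tight); budget 119/119 (tight).
Slack constraints have shadow price 0 (complementary slackness).
The binding rows give the dual system: 5·y_production + 6·y_budget = 29.5 and 1·y_production + 1·y_budget = 5.5.
→ y_production = 3.5 and y_budget = 2.
Shadow price of budget = 2.

2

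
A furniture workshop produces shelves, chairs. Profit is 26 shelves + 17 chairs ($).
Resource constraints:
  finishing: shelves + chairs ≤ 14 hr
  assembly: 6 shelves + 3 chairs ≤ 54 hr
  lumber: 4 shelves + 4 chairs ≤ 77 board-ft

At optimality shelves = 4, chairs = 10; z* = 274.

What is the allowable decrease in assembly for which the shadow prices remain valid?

12

Binding constraints: finishing, assembly. The basis is B = [[1,1],[6,3]] with det -3.
Per unit decrease in assembly, x* moves by d = (-0.3333, 0.3333).
The basis stays optimal until shelves reaches 0; allowable decrease = 12 hr.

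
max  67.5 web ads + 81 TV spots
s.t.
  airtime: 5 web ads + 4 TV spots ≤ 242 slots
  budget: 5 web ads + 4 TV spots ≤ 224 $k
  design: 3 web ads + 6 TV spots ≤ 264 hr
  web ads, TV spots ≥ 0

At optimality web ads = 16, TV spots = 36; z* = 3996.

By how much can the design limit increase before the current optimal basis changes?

72

Binding constraints: budget, design. The basis is B = [[5,4],[3,6]] with det 18.
Per unit increase in design, x* moves by d = (-0.2222, 0.2778).
The basis stays optimal until web ads reaches 0; allowable increase = 72 hr.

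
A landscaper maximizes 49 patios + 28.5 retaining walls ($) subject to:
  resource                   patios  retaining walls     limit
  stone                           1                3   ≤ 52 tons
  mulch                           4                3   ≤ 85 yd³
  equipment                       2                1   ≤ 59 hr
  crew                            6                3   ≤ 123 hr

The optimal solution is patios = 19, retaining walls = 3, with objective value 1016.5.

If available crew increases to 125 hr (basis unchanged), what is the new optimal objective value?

1027.5

At the optimum: stone uses 28 of 52 (slack = 24); mulch uses 85 of 85 (binding); equipment uses 41 of 59 (slack = 18); crew uses 123 of 123 (binding).
By complementary slackness, y = 0 for the non-binding constraints.
From A_Bᵀ y = c: 4·y_mulch + 6·y_crew = 49; 3·y_mulch + 3·y_crew = 28.5.
Solving: y_mulch = 4, y_crew = 5.5.
Δz = y_crew·Δb = 5.5 × (2) = 11, so new z* = 1016.5 + 11 = 1027.5.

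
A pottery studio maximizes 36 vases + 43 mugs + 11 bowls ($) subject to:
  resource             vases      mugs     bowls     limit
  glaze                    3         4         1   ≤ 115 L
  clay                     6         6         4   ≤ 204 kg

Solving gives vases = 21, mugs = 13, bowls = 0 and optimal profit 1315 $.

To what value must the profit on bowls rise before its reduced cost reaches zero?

17

Check each constraint at x*: glaze 115/115 (tight); clay 204/204 (tight).
The binding rows give the dual system: 3·y_glaze + 6·y_clay = 36 and 4·y_glaze + 6·y_clay = 43.
→ y_glaze = 7 and y_clay = 2.5.
bowls enters the basis when its profit ≥ yᵀa₃ = 7·1 + 2.5·4 = 17.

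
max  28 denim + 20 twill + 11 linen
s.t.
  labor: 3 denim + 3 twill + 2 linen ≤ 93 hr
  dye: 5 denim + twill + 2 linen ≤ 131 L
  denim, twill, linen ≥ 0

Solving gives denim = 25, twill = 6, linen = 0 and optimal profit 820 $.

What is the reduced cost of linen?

-5

Check each constraint at x*: labor 93/93 (tight); dye 131/131 (tight).
From A_Bᵀ y = c: 3·y_labor + 5·y_dye = 28; 3·y_labor + 1·y_dye = 20.
This yields shadow prices y_labor = 6, y_dye = 2.
Reduced cost of linen: c₃ − yᵀa₃ = 11 − (6·2 + 2·2) = 11 − 16 = -5.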